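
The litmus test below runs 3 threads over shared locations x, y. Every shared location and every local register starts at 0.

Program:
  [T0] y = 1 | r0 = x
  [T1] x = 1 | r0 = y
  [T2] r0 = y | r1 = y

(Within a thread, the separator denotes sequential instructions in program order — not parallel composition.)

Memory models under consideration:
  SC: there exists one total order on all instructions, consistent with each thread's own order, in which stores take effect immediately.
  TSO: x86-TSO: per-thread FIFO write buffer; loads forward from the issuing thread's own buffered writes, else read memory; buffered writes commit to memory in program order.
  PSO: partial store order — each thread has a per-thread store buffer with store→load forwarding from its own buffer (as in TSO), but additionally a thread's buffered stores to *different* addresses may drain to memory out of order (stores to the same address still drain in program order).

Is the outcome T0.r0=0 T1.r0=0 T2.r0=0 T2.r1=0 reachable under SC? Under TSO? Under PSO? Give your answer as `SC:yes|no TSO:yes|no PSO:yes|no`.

outcome vector order: (T0.r0,T1.r0,T2.r0,T2.r1)
[SC] allowed = {0100; 0101; 0111; 1000; 1001; 1011; 1100; 1101; 1111}
[TSO] allowed = {0000; 0001; 0011; 0100; 0101; 0111; 1000; 1001; 1011; 1100; 1101; 1111}
[PSO] allowed = {0000; 0001; 0011; 0100; 0101; 0111; 1000; 1001; 1011; 1100; 1101; 1111}
target 0000 ∈ {TSO,PSO}

SC:no TSO:yes PSO:yes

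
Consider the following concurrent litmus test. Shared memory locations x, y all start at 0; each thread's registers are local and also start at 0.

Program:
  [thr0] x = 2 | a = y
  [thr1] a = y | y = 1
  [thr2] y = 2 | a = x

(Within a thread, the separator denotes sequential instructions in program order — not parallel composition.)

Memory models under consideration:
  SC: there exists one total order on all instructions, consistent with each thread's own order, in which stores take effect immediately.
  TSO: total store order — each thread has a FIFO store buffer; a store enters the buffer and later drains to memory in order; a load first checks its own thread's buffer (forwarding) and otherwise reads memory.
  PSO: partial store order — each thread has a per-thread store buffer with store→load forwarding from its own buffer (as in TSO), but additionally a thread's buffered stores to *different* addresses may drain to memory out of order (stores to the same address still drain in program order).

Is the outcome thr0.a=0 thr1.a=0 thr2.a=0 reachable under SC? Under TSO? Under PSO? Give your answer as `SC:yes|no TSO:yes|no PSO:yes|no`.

outcome vector order: (thr0.a,thr1.a,thr2.a)
SC: 10 outcomes — {0/0/2, 0/2/2, 1/0/0, 1/0/2, 1/2/0, 1/2/2, 2/0/0, 2/0/2, 2/2/0, 2/2/2}
TSO: 12 outcomes — {0/0/0, 0/0/2, 0/2/0, 0/2/2, 1/0/0, 1/0/2, 1/2/0, 1/2/2, 2/0/0, 2/0/2, 2/2/0, 2/2/2}
PSO: 12 outcomes — {0/0/0, 0/0/2, 0/2/0, 0/2/2, 1/0/0, 1/0/2, 1/2/0, 1/2/2, 2/0/0, 2/0/2, 2/2/0, 2/2/2}
target 0/0/0 ∈ {TSO,PSO}

SC:no TSO:yes PSO:yes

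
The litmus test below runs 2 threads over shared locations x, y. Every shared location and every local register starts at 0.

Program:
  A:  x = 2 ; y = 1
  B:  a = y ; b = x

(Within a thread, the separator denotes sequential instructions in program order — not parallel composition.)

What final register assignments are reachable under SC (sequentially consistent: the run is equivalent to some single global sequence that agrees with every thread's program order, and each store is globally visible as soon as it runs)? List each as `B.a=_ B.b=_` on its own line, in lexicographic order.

B.a=0 B.b=0
B.a=0 B.b=2
B.a=1 B.b=2

outcome vector order: (B.a,B.b)
|SC outcomes| = 3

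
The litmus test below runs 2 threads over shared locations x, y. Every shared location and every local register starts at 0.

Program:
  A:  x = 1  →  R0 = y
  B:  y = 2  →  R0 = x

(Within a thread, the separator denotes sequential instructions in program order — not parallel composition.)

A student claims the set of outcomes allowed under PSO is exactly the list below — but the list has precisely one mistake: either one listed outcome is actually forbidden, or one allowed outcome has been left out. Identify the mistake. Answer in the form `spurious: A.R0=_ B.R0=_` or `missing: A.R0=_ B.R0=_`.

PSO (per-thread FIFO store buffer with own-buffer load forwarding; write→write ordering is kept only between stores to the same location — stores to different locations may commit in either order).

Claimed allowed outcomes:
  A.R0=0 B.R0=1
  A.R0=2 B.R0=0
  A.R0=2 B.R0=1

missing: A.R0=0 B.R0=0

outcome vector order: (A.R0,B.R0)
under PSO → 00, 01, 20, 21
PSO∖claimed = {00}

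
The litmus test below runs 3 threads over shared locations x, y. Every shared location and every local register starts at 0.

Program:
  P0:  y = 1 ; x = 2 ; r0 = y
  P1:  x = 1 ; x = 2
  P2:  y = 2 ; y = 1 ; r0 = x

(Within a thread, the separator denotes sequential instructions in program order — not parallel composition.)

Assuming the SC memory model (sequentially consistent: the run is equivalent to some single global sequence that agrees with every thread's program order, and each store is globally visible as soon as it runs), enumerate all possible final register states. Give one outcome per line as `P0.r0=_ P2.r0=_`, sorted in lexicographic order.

P0.r0=1 P2.r0=0
P0.r0=1 P2.r0=1
P0.r0=1 P2.r0=2
P0.r0=2 P2.r0=1
P0.r0=2 P2.r0=2

outcome vector order: (P0.r0,P2.r0)
|SC outcomes| = 5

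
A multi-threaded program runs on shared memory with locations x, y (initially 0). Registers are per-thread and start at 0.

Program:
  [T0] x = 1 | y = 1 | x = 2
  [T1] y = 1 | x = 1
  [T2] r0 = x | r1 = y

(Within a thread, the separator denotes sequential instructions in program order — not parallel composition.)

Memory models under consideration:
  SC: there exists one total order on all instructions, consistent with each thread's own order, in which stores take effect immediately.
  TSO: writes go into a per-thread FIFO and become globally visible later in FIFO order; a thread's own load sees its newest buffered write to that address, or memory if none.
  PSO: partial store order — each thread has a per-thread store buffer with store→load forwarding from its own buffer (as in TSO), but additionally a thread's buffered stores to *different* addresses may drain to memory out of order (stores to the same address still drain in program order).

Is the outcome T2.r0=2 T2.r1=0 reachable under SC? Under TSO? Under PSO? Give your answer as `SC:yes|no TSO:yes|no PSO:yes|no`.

SC:no TSO:no PSO:yes

outcome vector order: (T2.r0,T2.r1)
SC (5): 0/0, 0/1, 1/0, 1/1, 2/1
TSO (5): 0/0, 0/1, 1/0, 1/1, 2/1
PSO (6): 0/0, 0/1, 1/0, 1/1, 2/0, 2/1
target 2/0 ∈ {PSO}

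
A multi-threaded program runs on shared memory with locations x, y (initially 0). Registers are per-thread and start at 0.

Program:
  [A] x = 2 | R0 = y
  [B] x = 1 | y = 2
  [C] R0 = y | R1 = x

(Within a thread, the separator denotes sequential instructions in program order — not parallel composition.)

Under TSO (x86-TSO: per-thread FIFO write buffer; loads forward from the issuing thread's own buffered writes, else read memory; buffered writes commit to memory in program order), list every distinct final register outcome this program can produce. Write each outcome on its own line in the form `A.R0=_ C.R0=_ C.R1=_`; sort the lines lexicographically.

outcome vector order: (A.R0,C.R0,C.R1)
|TSO outcomes| = 10

A.R0=0 C.R0=0 C.R1=0
A.R0=0 C.R0=0 C.R1=1
A.R0=0 C.R0=0 C.R1=2
A.R0=0 C.R0=2 C.R1=1
A.R0=0 C.R0=2 C.R1=2
A.R0=2 C.R0=0 C.R1=0
A.R0=2 C.R0=0 C.R1=1
A.R0=2 C.R0=0 C.R1=2
A.R0=2 C.R0=2 C.R1=1
A.R0=2 C.R0=2 C.R1=2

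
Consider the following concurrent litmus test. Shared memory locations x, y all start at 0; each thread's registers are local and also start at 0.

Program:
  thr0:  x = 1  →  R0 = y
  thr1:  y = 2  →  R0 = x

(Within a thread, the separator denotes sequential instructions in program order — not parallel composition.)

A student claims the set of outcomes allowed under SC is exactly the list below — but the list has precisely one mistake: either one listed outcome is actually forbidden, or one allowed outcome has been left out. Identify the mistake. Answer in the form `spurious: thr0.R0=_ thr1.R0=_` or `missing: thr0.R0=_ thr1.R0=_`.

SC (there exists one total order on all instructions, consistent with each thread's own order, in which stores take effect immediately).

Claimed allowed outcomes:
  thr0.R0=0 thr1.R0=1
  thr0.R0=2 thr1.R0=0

missing: thr0.R0=2 thr1.R0=1

outcome vector order: (thr0.R0,thr1.R0)
under SC → 0/1 2/0 2/1
SC∖claimed = {2/1}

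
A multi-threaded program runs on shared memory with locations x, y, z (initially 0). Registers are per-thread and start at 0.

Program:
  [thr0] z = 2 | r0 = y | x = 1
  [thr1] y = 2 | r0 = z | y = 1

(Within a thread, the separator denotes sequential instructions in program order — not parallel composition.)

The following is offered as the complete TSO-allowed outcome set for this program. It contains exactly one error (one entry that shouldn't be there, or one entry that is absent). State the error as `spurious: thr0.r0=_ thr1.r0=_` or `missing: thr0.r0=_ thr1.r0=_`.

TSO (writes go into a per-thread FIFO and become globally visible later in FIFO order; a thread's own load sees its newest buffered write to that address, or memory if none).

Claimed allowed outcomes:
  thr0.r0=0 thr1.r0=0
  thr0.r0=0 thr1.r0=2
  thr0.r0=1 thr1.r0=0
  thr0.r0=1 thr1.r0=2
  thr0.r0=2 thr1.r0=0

missing: thr0.r0=2 thr1.r0=2

outcome vector order: (thr0.r0,thr1.r0)
TSO: 6 outcomes — {(0,0); (0,2); (1,0); (1,2); (2,0); (2,2)}
TSO∖claimed = {(2,2)}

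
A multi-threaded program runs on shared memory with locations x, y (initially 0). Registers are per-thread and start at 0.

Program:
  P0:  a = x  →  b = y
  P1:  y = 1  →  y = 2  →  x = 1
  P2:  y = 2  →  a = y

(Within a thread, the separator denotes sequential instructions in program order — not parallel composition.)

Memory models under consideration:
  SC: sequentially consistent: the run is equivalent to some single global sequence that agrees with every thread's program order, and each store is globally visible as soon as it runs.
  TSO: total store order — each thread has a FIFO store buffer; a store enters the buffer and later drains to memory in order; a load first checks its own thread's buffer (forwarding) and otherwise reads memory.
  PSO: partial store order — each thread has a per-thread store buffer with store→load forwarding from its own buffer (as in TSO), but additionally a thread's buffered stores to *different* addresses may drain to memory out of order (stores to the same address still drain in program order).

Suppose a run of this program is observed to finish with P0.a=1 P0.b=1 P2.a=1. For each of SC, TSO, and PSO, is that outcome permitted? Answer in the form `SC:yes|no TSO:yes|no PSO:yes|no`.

outcome vector order: (P0.a,P0.b,P2.a)
[SC] allowed = {(0,0,1); (0,0,2); (0,1,1); (0,1,2); (0,2,1); (0,2,2); (1,2,1); (1,2,2)}
[TSO] allowed = {(0,0,1); (0,0,2); (0,1,1); (0,1,2); (0,2,1); (0,2,2); (1,2,1); (1,2,2)}
[PSO] allowed = {(0,0,1); (0,0,2); (0,1,1); (0,1,2); (0,2,1); (0,2,2); (1,0,1); (1,0,2); (1,1,1); (1,1,2); (1,2,1); (1,2,2)}
target (1,1,1) ∈ {PSO}

SC:no TSO:no PSO:yes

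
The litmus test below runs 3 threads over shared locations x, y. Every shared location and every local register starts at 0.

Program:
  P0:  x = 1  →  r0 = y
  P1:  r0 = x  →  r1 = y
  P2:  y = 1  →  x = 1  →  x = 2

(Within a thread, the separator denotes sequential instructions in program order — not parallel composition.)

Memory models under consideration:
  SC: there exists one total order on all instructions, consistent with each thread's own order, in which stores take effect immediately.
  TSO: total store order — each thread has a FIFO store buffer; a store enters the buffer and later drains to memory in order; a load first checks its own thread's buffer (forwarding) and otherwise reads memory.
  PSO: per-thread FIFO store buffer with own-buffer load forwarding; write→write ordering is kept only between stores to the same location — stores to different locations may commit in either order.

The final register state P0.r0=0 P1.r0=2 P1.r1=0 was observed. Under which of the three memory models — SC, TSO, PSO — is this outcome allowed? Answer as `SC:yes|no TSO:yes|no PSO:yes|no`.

SC:no TSO:no PSO:yes

outcome vector order: (P0.r0,P1.r0,P1.r1)
[SC] allowed = {000, 001, 010, 011, 021, 100, 101, 110, 111, 121}
[TSO] allowed = {000, 001, 010, 011, 021, 100, 101, 110, 111, 121}
[PSO] allowed = {000, 001, 010, 011, 020, 021, 100, 101, 110, 111, 120, 121}
target 020 ∈ {PSO}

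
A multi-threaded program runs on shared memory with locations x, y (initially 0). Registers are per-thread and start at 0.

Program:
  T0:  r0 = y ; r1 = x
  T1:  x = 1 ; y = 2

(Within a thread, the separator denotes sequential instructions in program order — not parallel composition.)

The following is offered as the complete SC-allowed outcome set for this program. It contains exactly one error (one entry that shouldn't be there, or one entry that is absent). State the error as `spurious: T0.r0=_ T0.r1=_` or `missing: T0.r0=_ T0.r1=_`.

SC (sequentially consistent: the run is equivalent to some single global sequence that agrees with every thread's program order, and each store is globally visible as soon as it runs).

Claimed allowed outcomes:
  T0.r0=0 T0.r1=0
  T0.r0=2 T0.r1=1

missing: T0.r0=0 T0.r1=1

outcome vector order: (T0.r0,T0.r1)
SC (3): <0 0> <0 1> <2 1>
SC∖claimed = {<0 1>}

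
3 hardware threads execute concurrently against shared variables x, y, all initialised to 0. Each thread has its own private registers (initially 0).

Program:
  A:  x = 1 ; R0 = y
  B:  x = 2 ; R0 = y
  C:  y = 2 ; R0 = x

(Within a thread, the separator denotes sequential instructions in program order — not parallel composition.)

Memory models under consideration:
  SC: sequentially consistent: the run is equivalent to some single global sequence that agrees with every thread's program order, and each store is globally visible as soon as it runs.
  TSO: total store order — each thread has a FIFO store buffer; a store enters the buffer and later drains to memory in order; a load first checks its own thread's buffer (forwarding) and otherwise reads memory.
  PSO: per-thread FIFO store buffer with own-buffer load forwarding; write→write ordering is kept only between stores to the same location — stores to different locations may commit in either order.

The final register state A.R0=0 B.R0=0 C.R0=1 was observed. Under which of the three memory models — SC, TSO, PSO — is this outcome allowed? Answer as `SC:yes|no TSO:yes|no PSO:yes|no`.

SC:yes TSO:yes PSO:yes

outcome vector order: (A.R0,B.R0,C.R0)
SC: 9 outcomes — {0/0/1 0/0/2 0/2/1 0/2/2 2/0/1 2/0/2 2/2/0 2/2/1 2/2/2}
TSO: 12 outcomes — {0/0/0 0/0/1 0/0/2 0/2/0 0/2/1 0/2/2 2/0/0 2/0/1 2/0/2 2/2/0 2/2/1 2/2/2}
PSO: 12 outcomes — {0/0/0 0/0/1 0/0/2 0/2/0 0/2/1 0/2/2 2/0/0 2/0/1 2/0/2 2/2/0 2/2/1 2/2/2}
target 0/0/1 ∈ {SC,TSO,PSO}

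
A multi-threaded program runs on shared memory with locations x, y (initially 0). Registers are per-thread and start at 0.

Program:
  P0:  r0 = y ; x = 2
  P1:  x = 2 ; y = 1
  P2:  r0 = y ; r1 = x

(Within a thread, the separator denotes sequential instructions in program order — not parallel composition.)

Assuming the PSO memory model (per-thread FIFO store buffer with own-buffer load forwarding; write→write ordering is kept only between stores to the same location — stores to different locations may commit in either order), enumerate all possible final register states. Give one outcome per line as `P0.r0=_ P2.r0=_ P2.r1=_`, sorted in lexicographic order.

outcome vector order: (P0.r0,P2.r0,P2.r1)
|PSO outcomes| = 8

P0.r0=0 P2.r0=0 P2.r1=0
P0.r0=0 P2.r0=0 P2.r1=2
P0.r0=0 P2.r0=1 P2.r1=0
P0.r0=0 P2.r0=1 P2.r1=2
P0.r0=1 P2.r0=0 P2.r1=0
P0.r0=1 P2.r0=0 P2.r1=2
P0.r0=1 P2.r0=1 P2.r1=0
P0.r0=1 P2.r0=1 P2.r1=2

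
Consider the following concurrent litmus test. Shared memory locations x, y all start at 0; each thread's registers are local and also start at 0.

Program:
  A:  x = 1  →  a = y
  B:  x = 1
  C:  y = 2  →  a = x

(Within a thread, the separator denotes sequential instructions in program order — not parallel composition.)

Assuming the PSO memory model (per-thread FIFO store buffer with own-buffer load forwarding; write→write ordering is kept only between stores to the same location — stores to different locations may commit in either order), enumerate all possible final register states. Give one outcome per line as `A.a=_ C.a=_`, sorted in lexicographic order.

outcome vector order: (A.a,C.a)
|PSO outcomes| = 4

A.a=0 C.a=0
A.a=0 C.a=1
A.a=2 C.a=0
A.a=2 C.a=1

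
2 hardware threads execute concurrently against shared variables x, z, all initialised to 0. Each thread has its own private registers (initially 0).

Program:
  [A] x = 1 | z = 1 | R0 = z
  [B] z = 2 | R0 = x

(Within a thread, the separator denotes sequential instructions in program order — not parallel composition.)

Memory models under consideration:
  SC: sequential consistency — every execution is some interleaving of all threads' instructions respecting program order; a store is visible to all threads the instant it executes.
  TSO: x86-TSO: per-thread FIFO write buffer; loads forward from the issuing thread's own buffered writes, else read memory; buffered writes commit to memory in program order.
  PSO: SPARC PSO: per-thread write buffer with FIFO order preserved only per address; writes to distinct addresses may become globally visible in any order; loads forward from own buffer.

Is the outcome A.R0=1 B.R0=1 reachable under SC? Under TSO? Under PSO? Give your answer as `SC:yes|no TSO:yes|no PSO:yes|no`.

outcome vector order: (A.R0,B.R0)
[SC] allowed = {1/0, 1/1, 2/1}
[TSO] allowed = {1/0, 1/1, 2/0, 2/1}
[PSO] allowed = {1/0, 1/1, 2/0, 2/1}
target 1/1 ∈ {SC,TSO,PSO}

SC:yes TSO:yes PSO:yes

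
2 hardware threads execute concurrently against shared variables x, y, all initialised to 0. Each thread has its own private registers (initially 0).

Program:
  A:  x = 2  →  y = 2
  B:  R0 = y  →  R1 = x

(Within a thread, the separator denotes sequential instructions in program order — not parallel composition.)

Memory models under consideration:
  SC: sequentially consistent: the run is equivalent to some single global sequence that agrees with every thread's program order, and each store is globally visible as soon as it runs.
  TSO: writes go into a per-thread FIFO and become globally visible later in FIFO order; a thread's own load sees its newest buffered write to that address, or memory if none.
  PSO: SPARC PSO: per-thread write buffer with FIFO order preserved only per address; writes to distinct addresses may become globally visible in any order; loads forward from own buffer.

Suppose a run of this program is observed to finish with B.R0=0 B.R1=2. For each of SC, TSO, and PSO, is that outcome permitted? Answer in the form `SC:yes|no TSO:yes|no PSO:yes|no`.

SC:yes TSO:yes PSO:yes

outcome vector order: (B.R0,B.R1)
SC: 3 outcomes — {0/0, 0/2, 2/2}
TSO: 3 outcomes — {0/0, 0/2, 2/2}
PSO: 4 outcomes — {0/0, 0/2, 2/0, 2/2}
target 0/2 ∈ {SC,TSO,PSO}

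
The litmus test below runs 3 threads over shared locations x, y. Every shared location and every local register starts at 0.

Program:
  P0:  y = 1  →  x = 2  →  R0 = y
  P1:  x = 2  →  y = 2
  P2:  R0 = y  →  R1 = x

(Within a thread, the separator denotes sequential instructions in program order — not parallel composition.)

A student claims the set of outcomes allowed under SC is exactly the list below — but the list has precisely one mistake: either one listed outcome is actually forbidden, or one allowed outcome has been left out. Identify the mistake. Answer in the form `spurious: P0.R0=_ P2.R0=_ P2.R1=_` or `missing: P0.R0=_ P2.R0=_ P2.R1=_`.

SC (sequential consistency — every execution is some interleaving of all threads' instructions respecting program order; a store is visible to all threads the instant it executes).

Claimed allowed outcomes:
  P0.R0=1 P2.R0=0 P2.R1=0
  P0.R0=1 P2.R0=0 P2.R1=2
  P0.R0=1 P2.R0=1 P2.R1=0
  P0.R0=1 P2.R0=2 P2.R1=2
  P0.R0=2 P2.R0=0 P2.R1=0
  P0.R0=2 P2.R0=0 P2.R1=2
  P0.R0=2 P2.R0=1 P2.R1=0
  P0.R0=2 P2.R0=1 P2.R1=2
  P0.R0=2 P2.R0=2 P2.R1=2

outcome vector order: (P0.R0,P2.R0,P2.R1)
[SC] allowed = {100; 102; 110; 112; 122; 200; 202; 210; 212; 222}
SC∖claimed = {112}

missing: P0.R0=1 P2.R0=1 P2.R1=2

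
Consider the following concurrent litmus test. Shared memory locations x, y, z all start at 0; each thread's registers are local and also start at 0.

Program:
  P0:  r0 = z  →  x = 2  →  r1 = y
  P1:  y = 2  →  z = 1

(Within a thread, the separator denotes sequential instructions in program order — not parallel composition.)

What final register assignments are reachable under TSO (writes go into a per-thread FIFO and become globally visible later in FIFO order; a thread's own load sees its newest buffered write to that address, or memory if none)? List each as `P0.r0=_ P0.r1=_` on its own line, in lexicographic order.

P0.r0=0 P0.r1=0
P0.r0=0 P0.r1=2
P0.r0=1 P0.r1=2

outcome vector order: (P0.r0,P0.r1)
|TSO outcomes| = 3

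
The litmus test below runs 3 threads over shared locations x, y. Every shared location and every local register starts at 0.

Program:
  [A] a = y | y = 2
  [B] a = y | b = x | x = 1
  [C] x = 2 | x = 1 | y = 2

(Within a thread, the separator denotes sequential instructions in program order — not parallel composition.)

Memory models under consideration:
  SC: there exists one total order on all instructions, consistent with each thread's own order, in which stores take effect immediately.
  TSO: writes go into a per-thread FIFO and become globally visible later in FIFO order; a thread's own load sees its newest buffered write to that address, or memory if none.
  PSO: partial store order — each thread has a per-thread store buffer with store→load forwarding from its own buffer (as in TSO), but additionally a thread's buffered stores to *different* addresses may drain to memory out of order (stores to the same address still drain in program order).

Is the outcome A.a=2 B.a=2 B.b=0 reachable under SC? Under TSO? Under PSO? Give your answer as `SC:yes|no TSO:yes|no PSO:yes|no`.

outcome vector order: (A.a,B.a,B.b)
SC: 10 outcomes — {(0,0,0) (0,0,1) (0,0,2) (0,2,0) (0,2,1) (0,2,2) (2,0,0) (2,0,1) (2,0,2) (2,2,1)}
TSO: 10 outcomes — {(0,0,0) (0,0,1) (0,0,2) (0,2,0) (0,2,1) (0,2,2) (2,0,0) (2,0,1) (2,0,2) (2,2,1)}
PSO: 12 outcomes — {(0,0,0) (0,0,1) (0,0,2) (0,2,0) (0,2,1) (0,2,2) (2,0,0) (2,0,1) (2,0,2) (2,2,0) (2,2,1) (2,2,2)}
target (2,2,0) ∈ {PSO}

SC:no TSO:no PSO:yes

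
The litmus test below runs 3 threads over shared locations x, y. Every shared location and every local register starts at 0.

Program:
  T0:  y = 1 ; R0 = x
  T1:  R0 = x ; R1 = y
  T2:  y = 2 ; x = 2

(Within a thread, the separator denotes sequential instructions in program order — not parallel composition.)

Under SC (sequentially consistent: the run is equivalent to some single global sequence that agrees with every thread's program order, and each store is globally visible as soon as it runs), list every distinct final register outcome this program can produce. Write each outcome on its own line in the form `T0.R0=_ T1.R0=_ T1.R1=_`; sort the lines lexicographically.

T0.R0=0 T1.R0=0 T1.R1=0
T0.R0=0 T1.R0=0 T1.R1=1
T0.R0=0 T1.R0=0 T1.R1=2
T0.R0=0 T1.R0=2 T1.R1=1
T0.R0=0 T1.R0=2 T1.R1=2
T0.R0=2 T1.R0=0 T1.R1=0
T0.R0=2 T1.R0=0 T1.R1=1
T0.R0=2 T1.R0=0 T1.R1=2
T0.R0=2 T1.R0=2 T1.R1=1
T0.R0=2 T1.R0=2 T1.R1=2

outcome vector order: (T0.R0,T1.R0,T1.R1)
|SC outcomes| = 10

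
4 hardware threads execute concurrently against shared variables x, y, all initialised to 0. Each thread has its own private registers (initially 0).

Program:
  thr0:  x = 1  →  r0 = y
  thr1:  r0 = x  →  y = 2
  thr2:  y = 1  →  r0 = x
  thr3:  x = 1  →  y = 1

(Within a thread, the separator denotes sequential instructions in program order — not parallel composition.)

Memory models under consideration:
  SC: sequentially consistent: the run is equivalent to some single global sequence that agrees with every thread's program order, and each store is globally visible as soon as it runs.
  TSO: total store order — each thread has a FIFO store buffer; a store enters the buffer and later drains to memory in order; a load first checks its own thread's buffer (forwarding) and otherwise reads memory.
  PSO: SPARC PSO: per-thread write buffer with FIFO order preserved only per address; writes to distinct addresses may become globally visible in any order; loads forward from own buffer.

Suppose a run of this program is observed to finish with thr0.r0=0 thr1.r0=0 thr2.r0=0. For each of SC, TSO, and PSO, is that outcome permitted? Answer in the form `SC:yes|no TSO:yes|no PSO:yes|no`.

SC:no TSO:yes PSO:yes

outcome vector order: (thr0.r0,thr1.r0,thr2.r0)
under SC → 001 011 100 101 110 111 200 201 210 211
under TSO → 000 001 010 011 100 101 110 111 200 201 210 211
under PSO → 000 001 010 011 100 101 110 111 200 201 210 211
target 000 ∈ {TSO,PSO}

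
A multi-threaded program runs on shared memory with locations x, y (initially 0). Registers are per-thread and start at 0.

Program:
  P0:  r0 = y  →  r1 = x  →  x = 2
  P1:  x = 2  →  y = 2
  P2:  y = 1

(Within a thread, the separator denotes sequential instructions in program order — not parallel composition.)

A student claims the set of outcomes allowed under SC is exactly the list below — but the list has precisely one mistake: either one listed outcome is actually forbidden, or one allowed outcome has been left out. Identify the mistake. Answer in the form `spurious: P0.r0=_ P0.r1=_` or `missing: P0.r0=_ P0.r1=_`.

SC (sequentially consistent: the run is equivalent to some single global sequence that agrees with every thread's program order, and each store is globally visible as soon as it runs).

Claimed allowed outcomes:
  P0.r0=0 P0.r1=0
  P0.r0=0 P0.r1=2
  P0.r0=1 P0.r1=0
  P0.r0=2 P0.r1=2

missing: P0.r0=1 P0.r1=2

outcome vector order: (P0.r0,P0.r1)
under SC → 0/0, 0/2, 1/0, 1/2, 2/2
SC∖claimed = {1/2}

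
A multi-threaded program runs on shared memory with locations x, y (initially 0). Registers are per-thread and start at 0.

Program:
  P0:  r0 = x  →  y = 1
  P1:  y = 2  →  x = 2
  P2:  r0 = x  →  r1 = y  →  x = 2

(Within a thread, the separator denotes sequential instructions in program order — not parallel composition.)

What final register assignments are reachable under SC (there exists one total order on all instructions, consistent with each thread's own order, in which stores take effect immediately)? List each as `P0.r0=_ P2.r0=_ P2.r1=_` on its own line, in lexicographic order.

P0.r0=0 P2.r0=0 P2.r1=0
P0.r0=0 P2.r0=0 P2.r1=1
P0.r0=0 P2.r0=0 P2.r1=2
P0.r0=0 P2.r0=2 P2.r1=1
P0.r0=0 P2.r0=2 P2.r1=2
P0.r0=2 P2.r0=0 P2.r1=0
P0.r0=2 P2.r0=0 P2.r1=1
P0.r0=2 P2.r0=0 P2.r1=2
P0.r0=2 P2.r0=2 P2.r1=1
P0.r0=2 P2.r0=2 P2.r1=2

outcome vector order: (P0.r0,P2.r0,P2.r1)
|SC outcomes| = 10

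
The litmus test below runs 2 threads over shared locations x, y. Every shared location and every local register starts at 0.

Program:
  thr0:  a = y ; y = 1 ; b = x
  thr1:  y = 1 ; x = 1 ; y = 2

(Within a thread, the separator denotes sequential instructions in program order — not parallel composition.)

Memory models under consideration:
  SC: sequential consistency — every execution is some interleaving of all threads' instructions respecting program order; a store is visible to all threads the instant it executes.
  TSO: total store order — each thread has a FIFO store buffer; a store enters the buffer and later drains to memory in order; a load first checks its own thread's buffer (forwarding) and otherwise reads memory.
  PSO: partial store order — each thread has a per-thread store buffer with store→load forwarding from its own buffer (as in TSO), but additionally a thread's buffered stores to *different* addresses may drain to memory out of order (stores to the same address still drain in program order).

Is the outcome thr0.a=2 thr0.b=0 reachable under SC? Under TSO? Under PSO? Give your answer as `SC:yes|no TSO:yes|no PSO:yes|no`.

SC:no TSO:no PSO:yes

outcome vector order: (thr0.a,thr0.b)
SC (5): (0,0), (0,1), (1,0), (1,1), (2,1)
TSO (5): (0,0), (0,1), (1,0), (1,1), (2,1)
PSO (6): (0,0), (0,1), (1,0), (1,1), (2,0), (2,1)
target (2,0) ∈ {PSO}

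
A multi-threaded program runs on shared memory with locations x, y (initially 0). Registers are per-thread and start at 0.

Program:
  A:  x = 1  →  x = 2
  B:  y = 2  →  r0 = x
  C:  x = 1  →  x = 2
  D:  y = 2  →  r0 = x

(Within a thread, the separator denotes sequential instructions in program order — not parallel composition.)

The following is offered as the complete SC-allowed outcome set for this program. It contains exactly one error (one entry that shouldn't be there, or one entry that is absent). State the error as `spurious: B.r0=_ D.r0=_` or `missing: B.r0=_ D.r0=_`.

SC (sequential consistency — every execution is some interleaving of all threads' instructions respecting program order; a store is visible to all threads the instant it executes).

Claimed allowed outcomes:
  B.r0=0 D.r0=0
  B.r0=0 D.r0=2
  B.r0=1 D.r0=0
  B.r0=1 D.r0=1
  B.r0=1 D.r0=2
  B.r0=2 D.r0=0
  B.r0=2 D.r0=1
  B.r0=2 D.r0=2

outcome vector order: (B.r0,D.r0)
under SC → 0/0, 0/1, 0/2, 1/0, 1/1, 1/2, 2/0, 2/1, 2/2
SC∖claimed = {0/1}

missing: B.r0=0 D.r0=1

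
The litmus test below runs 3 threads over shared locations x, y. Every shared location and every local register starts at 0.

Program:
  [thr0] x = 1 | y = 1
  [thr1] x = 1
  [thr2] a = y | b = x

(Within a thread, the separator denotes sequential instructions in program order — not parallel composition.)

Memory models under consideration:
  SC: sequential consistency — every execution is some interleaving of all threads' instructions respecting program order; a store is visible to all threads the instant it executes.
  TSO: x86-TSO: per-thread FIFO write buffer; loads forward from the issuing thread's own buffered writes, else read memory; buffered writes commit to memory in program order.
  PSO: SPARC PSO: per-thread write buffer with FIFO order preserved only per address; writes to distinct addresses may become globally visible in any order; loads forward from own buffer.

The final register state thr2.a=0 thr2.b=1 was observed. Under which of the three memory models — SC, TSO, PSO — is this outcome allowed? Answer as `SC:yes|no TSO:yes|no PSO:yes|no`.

SC:yes TSO:yes PSO:yes

outcome vector order: (thr2.a,thr2.b)
SC: 3 outcomes — {0/0; 0/1; 1/1}
TSO: 3 outcomes — {0/0; 0/1; 1/1}
PSO: 4 outcomes — {0/0; 0/1; 1/0; 1/1}
target 0/1 ∈ {SC,TSO,PSO}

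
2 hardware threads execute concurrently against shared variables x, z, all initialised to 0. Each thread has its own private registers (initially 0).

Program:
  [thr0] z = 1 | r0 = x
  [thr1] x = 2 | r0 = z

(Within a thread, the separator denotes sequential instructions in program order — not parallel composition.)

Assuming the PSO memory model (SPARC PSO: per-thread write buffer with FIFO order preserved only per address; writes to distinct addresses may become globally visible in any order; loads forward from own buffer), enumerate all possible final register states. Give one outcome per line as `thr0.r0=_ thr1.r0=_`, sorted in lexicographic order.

outcome vector order: (thr0.r0,thr1.r0)
|PSO outcomes| = 4

thr0.r0=0 thr1.r0=0
thr0.r0=0 thr1.r0=1
thr0.r0=2 thr1.r0=0
thr0.r0=2 thr1.r0=1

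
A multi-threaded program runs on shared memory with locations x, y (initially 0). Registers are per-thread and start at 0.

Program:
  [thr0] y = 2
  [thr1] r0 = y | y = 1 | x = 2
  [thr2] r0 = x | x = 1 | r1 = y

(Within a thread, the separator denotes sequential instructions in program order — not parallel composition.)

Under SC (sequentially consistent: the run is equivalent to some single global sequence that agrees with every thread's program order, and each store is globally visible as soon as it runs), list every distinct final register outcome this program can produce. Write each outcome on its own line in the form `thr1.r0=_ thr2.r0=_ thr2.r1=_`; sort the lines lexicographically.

outcome vector order: (thr1.r0,thr2.r0,thr2.r1)
|SC outcomes| = 9

thr1.r0=0 thr2.r0=0 thr2.r1=0
thr1.r0=0 thr2.r0=0 thr2.r1=1
thr1.r0=0 thr2.r0=0 thr2.r1=2
thr1.r0=0 thr2.r0=2 thr2.r1=1
thr1.r0=0 thr2.r0=2 thr2.r1=2
thr1.r0=2 thr2.r0=0 thr2.r1=0
thr1.r0=2 thr2.r0=0 thr2.r1=1
thr1.r0=2 thr2.r0=0 thr2.r1=2
thr1.r0=2 thr2.r0=2 thr2.r1=1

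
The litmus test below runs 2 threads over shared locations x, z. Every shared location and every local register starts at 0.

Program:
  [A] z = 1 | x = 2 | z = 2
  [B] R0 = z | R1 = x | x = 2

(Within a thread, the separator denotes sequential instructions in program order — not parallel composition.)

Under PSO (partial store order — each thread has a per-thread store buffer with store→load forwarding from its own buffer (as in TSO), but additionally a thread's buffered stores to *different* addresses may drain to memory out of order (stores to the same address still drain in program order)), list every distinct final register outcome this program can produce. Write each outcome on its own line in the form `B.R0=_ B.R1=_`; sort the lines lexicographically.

outcome vector order: (B.R0,B.R1)
|PSO outcomes| = 6

B.R0=0 B.R1=0
B.R0=0 B.R1=2
B.R0=1 B.R1=0
B.R0=1 B.R1=2
B.R0=2 B.R1=0
B.R0=2 B.R1=2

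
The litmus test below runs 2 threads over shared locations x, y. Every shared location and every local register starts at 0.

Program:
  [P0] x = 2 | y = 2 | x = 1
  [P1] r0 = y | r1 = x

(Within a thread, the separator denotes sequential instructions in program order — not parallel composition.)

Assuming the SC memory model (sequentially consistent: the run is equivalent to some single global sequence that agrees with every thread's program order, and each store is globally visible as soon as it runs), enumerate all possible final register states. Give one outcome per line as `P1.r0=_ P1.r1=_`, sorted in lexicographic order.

P1.r0=0 P1.r1=0
P1.r0=0 P1.r1=1
P1.r0=0 P1.r1=2
P1.r0=2 P1.r1=1
P1.r0=2 P1.r1=2

outcome vector order: (P1.r0,P1.r1)
|SC outcomes| = 5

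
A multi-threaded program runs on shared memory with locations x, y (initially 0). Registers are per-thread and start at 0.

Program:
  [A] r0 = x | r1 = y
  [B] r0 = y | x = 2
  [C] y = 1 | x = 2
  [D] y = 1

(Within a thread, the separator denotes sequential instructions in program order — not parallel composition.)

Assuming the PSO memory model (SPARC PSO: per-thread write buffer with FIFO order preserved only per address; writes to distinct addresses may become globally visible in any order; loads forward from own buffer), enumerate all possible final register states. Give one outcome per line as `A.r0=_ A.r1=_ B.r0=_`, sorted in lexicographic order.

outcome vector order: (A.r0,A.r1,B.r0)
|PSO outcomes| = 8

A.r0=0 A.r1=0 B.r0=0
A.r0=0 A.r1=0 B.r0=1
A.r0=0 A.r1=1 B.r0=0
A.r0=0 A.r1=1 B.r0=1
A.r0=2 A.r1=0 B.r0=0
A.r0=2 A.r1=0 B.r0=1
A.r0=2 A.r1=1 B.r0=0
A.r0=2 A.r1=1 B.r0=1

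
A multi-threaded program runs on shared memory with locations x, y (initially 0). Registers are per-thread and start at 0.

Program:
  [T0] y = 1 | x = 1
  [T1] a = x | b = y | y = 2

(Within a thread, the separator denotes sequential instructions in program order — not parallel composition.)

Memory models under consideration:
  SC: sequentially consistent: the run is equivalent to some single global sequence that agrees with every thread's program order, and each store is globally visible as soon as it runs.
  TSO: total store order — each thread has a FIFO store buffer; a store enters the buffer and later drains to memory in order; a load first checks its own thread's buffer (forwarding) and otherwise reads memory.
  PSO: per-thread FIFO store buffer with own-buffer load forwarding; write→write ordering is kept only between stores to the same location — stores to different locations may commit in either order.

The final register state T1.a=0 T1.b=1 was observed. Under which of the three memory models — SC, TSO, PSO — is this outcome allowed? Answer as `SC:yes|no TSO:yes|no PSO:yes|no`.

SC:yes TSO:yes PSO:yes

outcome vector order: (T1.a,T1.b)
SC (3): <0 0> <0 1> <1 1>
TSO (3): <0 0> <0 1> <1 1>
PSO (4): <0 0> <0 1> <1 0> <1 1>
target <0 1> ∈ {SC,TSO,PSO}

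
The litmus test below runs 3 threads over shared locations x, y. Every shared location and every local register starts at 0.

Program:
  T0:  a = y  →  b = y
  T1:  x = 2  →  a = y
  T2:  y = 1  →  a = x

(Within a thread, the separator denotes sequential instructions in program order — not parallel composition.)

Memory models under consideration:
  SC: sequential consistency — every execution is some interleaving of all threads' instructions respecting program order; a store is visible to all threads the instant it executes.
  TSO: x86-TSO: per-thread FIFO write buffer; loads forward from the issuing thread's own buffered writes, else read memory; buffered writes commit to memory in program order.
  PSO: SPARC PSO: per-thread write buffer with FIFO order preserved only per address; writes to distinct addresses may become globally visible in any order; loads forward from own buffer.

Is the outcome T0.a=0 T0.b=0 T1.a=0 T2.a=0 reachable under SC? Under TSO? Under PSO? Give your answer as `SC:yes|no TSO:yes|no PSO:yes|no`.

SC:no TSO:yes PSO:yes

outcome vector order: (T0.a,T0.b,T1.a,T2.a)
SC (9): 0002, 0010, 0012, 0102, 0110, 0112, 1102, 1110, 1112
TSO (12): 0000, 0002, 0010, 0012, 0100, 0102, 0110, 0112, 1100, 1102, 1110, 1112
PSO (12): 0000, 0002, 0010, 0012, 0100, 0102, 0110, 0112, 1100, 1102, 1110, 1112
target 0000 ∈ {TSO,PSO}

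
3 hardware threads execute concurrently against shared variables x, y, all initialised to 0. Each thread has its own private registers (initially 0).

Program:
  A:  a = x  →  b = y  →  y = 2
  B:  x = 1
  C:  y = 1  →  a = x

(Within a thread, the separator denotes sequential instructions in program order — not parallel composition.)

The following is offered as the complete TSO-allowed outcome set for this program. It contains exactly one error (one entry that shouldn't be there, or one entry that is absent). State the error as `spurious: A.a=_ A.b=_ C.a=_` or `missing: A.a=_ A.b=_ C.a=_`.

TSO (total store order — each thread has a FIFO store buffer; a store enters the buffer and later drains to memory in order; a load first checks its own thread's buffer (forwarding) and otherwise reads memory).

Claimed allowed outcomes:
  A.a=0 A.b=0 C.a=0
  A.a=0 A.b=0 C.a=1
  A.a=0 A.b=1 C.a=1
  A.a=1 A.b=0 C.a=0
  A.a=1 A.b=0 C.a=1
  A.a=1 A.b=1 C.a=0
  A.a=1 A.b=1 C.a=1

outcome vector order: (A.a,A.b,C.a)
TSO: 8 outcomes — {<0 0 0>; <0 0 1>; <0 1 0>; <0 1 1>; <1 0 0>; <1 0 1>; <1 1 0>; <1 1 1>}
TSO∖claimed = {<0 1 0>}

missing: A.a=0 A.b=1 C.a=0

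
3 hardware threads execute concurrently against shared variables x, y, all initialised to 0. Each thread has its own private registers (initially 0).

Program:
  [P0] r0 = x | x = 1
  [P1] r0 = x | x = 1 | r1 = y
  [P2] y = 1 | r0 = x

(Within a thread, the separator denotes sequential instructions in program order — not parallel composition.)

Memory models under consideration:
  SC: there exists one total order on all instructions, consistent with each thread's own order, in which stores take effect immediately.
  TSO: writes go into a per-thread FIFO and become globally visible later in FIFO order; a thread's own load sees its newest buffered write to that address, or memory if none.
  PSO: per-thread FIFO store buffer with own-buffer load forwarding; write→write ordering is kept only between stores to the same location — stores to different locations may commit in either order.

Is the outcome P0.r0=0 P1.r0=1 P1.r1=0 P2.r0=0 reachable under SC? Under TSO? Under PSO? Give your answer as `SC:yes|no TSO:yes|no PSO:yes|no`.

outcome vector order: (P0.r0,P1.r0,P1.r1,P2.r0)
SC (9): (0,0,0,1) (0,0,1,0) (0,0,1,1) (0,1,0,1) (0,1,1,0) (0,1,1,1) (1,0,0,1) (1,0,1,0) (1,0,1,1)
TSO (12): (0,0,0,0) (0,0,0,1) (0,0,1,0) (0,0,1,1) (0,1,0,0) (0,1,0,1) (0,1,1,0) (0,1,1,1) (1,0,0,0) (1,0,0,1) (1,0,1,0) (1,0,1,1)
PSO (12): (0,0,0,0) (0,0,0,1) (0,0,1,0) (0,0,1,1) (0,1,0,0) (0,1,0,1) (0,1,1,0) (0,1,1,1) (1,0,0,0) (1,0,0,1) (1,0,1,0) (1,0,1,1)
target (0,1,0,0) ∈ {TSO,PSO}

SC:no TSO:yes PSO:yes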